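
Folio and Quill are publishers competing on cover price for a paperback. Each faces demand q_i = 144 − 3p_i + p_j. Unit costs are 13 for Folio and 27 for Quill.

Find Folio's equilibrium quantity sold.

74.4

Folio's profit: π = (p_{Folio} − 13)(144 − 3p_{Folio} + p_{Quill}).
∂π/∂p_{Folio} = 183 − 6p_{Folio} + p_{Quill} = 0 ⇒ p_{Folio} = 30.5 + (1/6)p_{Quill}.
Similarly p_{Quill} = 37.5 + (1/6)p_{Folio}.
Solving the two reaction functions simultaneously: (1 − (1/6)(1/6))p_{Folio} = 30.5 + (1/6)·37.5, so (35/36)p_{Folio} = 36.75 and p_{Folio} = 37.8.
Then p_{Quill} = 37.5 + (1/6)·37.8 = 43.8.
q_{Folio} = 144 − 3·37.8 + 43.8 = 74.4.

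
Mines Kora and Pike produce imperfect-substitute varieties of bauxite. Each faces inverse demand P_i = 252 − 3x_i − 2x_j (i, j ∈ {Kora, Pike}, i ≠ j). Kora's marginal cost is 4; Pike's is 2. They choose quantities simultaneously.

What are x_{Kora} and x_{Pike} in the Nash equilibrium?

Mine Kora's profit: π = x_{Kora}(252 − 3x_{Kora} − 2x_{Pike}) − 4x_{Kora}.
∂π/∂x_{Kora} = 248 − 6x_{Kora} − 2x_{Pike} = 0 ⇒ x_{Kora} = 124/3 − (1/3)x_{Pike}.
Similarly x_{Pike} = 125/3 − (1/3)x_{Kora}.
Substituting the second reaction function into the first: x_{Kora} = 124/3 − (1/3)(125/3 − (1/3)x_{Kora}), which gives (8/9)x_{Kora} = 247/9 ⇒ x_{Kora} = 30.875.
Then x_{Pike} = 125/3 − (1/3)·30.875 = 31.375.

30.875, 31.375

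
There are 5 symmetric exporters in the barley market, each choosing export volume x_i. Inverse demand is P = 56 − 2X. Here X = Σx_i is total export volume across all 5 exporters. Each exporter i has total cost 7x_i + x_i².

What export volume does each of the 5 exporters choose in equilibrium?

3.5

A representative exporter's profit is π_i = x_i(56 − 2X) − 7x_i − x_i², with X = x_i + Σ_{j≠i} x_j.
First-order condition: 49 − 6x_i − 2Σ_{j≠i} x_j = 0.
With identical exporters, set every x_j = x: then 49 − 6x − 8x = 0, i.e. x = 49/14 = 3.5.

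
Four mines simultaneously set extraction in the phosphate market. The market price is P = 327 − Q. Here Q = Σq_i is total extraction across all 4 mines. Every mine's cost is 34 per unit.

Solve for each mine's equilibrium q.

58.6

A representative mine's profit is π_i = q_i(327 − Q) − 34q_i, with Q = q_i + Σ_{j≠i} q_j.
First-order condition: 293 − 2q_i − Σ_{j≠i} q_j = 0.
With identical mines, set every q_j = q: then 293 − 2q − 3q = 0, i.e. q = 293/5 = 58.6.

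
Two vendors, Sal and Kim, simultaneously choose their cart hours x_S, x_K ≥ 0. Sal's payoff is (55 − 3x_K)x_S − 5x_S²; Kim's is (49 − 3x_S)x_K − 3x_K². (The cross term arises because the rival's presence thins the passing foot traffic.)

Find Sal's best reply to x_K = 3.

4.6

Expanding Sal's payoff: 55x_S − 3x_Kx_S − 5x_S².
∂π/∂x_S = 55 − 3x_K − 10x_S = 0, so x_S = 5.5 − 0.3x_K.
At x_K = 3: x_S = 5.5 − 0.3·3 = 4.6.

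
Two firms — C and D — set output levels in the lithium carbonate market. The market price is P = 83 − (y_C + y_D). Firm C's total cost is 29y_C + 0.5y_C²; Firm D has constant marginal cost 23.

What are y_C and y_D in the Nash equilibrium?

Firm C's profit: π = y_C(83 − (y_C + y_D)) − 29y_C − 0.5y_C².
∂π/∂y_C = 54 − 3y_C − y_D = 0, so y_C = 18 − (1/3)y_D.
For D: ∂π/∂y_D = 60 − 2y_D − y_C = 0 ⇒ y_D = 30 − 0.5y_C.
Solving the two reaction functions simultaneously: (1 − (−1/3)(−0.5))y_C = 18 − (1/3)·30, so (5/6)y_C = 8 and y_C = 9.6.
Then y_D = 30 − 0.5·9.6 = 25.2.

9.6, 25.2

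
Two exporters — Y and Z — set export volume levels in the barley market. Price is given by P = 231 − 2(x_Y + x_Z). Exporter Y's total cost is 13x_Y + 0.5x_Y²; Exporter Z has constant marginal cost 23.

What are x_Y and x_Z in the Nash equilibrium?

Exporter Y's profit: π = x_Y(231 − 2(x_Y + x_Z)) − 13x_Y − 0.5x_Y².
∂π/∂x_Y = 218 − 5x_Y − 2x_Z = 0, so x_Y = 43.6 − 0.4x_Z.
For Z: ∂π/∂x_Z = 208 − 4x_Z − 2x_Y = 0 ⇒ x_Z = 52 − 0.5x_Y.
Plugging x_Z into Y's best response: x_Y = 43.6 − 0.4(52 − 0.5x_Y) ⇒ 0.8x_Y = 22.8, so x_Y = 28.5.
Then x_Z = 52 − 0.5·28.5 = 37.75.

28.5, 37.75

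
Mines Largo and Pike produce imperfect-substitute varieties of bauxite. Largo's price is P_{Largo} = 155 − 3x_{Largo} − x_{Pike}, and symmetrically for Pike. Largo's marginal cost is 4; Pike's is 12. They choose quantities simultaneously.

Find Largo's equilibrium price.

69.4

Mine Largo's profit: π = x_{Largo}(155 − 3x_{Largo} − x_{Pike}) − 4x_{Largo}.
∂π/∂x_{Largo} = 151 − 6x_{Largo} − x_{Pike} = 0 ⇒ x_{Largo} = 151/6 − (1/6)x_{Pike}.
Similarly x_{Pike} = 143/6 − (1/6)x_{Largo}.
Plugging x_{Pike} into Largo's best response: x_{Largo} = 151/6 − (1/6)(143/6 − (1/6)x_{Largo}) ⇒ (35/36)x_{Largo} = 763/36, so x_{Largo} = 21.8.
Then x_{Pike} = 143/6 − (1/6)·21.8 = 20.2.
P_{Largo} = 155 − 3·21.8 − 20.2 = 69.4.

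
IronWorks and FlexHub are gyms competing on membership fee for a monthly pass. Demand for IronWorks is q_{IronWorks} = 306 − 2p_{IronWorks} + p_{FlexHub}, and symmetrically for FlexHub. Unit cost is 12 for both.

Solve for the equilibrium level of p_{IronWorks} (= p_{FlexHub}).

IronWorks's profit: π = (p_{IronWorks} − 12)(306 − 2p_{IronWorks} + p_{FlexHub}).
∂π/∂p_{IronWorks} = 330 − 4p_{IronWorks} + p_{FlexHub} = 0 ⇒ p_{IronWorks} = 82.5 + 0.25p_{FlexHub}.
Setting p_{IronWorks} = p_{FlexHub} in the reaction function: p_{IronWorks} = 82.5 + 0.25p_{IronWorks}, so p_{IronWorks} = 82.5 / 0.75 = 110.

110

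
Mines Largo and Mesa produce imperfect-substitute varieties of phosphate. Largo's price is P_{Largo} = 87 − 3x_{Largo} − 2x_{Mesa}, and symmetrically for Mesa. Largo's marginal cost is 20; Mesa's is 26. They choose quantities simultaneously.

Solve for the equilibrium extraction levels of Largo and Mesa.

8.75, 7.25

Mine Largo's profit: π = x_{Largo}(87 − 3x_{Largo} − 2x_{Mesa}) − 20x_{Largo}.
∂π/∂x_{Largo} = 67 − 6x_{Largo} − 2x_{Mesa} = 0 ⇒ x_{Largo} = 67/6 − (1/3)x_{Mesa}.
Similarly x_{Mesa} = 61/6 − (1/3)x_{Largo}.
Substituting the second reaction function into the first: x_{Largo} = 67/6 − (1/3)(61/6 − (1/3)x_{Largo}), which gives (8/9)x_{Largo} = 70/9 ⇒ x_{Largo} = 8.75.
Then x_{Mesa} = 61/6 − (1/3)·8.75 = 7.25.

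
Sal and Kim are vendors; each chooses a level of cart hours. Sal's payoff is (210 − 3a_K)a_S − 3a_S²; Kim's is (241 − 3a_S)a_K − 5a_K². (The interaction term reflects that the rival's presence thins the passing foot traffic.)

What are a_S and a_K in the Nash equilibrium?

27, 16

Expanding Sal's payoff: 210a_S − 3a_Ka_S − 3a_S².
∂π/∂a_S = 210 − 3a_K − 6a_S = 0, so a_S = 35 − 0.5a_K.
Likewise for Kim: a_K = 24.1 − 0.3a_S.
Substituting the second reaction function into the first: a_S = 35 − 0.5(24.1 − 0.3a_S), which gives 0.85a_S = 22.95 ⇒ a_S = 27.
Then a_K = 24.1 − 0.3·27 = 16.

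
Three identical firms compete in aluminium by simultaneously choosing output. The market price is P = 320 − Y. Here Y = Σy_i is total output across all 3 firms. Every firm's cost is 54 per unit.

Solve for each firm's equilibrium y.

66.5

A representative firm's profit is π_i = y_i(320 − Y) − 54y_i, with Y = y_i + Σ_{j≠i} y_j.
First-order condition: 266 − 2y_i − Σ_{j≠i} y_j = 0.
With identical firms, set every y_j = y: then 266 − 2y − 2y = 0, i.e. y = 266/4 = 66.5.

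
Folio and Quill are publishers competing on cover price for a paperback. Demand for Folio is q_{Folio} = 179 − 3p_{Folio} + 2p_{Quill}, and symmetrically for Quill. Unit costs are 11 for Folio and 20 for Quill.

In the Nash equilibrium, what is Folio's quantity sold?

131.0625

Folio's profit: π = (p_{Folio} − 11)(179 − 3p_{Folio} + 2p_{Quill}).
∂π/∂p_{Folio} = 212 − 6p_{Folio} + 2p_{Quill} = 0 ⇒ p_{Folio} = 106/3 + (1/3)p_{Quill}.
Similarly p_{Quill} = 239/6 + (1/3)p_{Folio}.
Solving the two reaction functions simultaneously: (1 − (1/3)(1/3))p_{Folio} = 106/3 + (1/3)·(239/6), so (8/9)p_{Folio} = 875/18 and p_{Folio} = 54.6875.
Then p_{Quill} = 239/6 + (1/3)·54.6875 = 58.0625.
q_{Folio} = 179 − 3·54.6875 + 2·58.0625 = 131.0625.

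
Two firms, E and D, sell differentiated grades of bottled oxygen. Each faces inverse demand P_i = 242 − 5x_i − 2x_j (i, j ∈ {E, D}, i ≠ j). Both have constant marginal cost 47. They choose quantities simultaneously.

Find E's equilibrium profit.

Firm E's profit: π = x_E(242 − 5x_E − 2x_D) − 47x_E.
∂π/∂x_E = 195 − 10x_E − 2x_D = 0 ⇒ x_E = 19.5 − 0.2x_D.
Setting x_E = x_D in the reaction function: x_E = 19.5 − 0.2x_E, so x_E = 19.5 / 1.2 = 16.25.
P_E = 242 − 5·16.25 − 2·16.25 = 128.25.
Profit = (128.25 − 47)·16.25 = 1320.3125.

1320.3125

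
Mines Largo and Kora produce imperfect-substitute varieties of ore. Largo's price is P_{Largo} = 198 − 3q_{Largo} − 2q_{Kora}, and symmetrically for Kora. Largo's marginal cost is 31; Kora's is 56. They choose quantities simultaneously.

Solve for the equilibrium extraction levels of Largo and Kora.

Mine Largo's profit: π = q_{Largo}(198 − 3q_{Largo} − 2q_{Kora}) − 31q_{Largo}.
∂π/∂q_{Largo} = 167 − 6q_{Largo} − 2q_{Kora} = 0 ⇒ q_{Largo} = 167/6 − (1/3)q_{Kora}.
Similarly q_{Kora} = 71/3 − (1/3)q_{Largo}.
Substituting the second reaction function into the first: q_{Largo} = 167/6 − (1/3)(71/3 − (1/3)q_{Largo}), which gives (8/9)q_{Largo} = 359/18 ⇒ q_{Largo} = 22.4375.
Then q_{Kora} = 71/3 − (1/3)·22.4375 = 16.1875.

22.4375, 16.1875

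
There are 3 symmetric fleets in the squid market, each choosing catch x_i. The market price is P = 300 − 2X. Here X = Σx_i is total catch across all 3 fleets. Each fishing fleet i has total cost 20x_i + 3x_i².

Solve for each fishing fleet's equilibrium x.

A representative fishing fleet's profit is π_i = x_i(300 − 2X) − 20x_i − 3x_i², with X = x_i + Σ_{j≠i} x_j.
First-order condition: 280 − 10x_i − 2Σ_{j≠i} x_j = 0.
With identical fishing fleets, set every x_j = x: then 280 − 10x − 4x = 0, i.e. x = 280/14 = 20.

20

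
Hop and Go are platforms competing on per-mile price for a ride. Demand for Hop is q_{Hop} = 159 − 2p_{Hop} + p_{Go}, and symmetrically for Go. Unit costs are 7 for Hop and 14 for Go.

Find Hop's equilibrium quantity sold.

Hop's profit: π = (p_{Hop} − 7)(159 − 2p_{Hop} + p_{Go}).
∂π/∂p_{Hop} = 173 − 4p_{Hop} + p_{Go} = 0 ⇒ p_{Hop} = 43.25 + 0.25p_{Go}.
Similarly p_{Go} = 46.75 + 0.25p_{Hop}.
Plugging p_{Go} into Hop's best response: p_{Hop} = 43.25 + 0.25(46.75 + 0.25p_{Hop}) ⇒ 0.9375p_{Hop} = 54.9375, so p_{Hop} = 58.6.
Then p_{Go} = 46.75 + 0.25·58.6 = 61.4.
q_{Hop} = 159 − 2·58.6 + 61.4 = 103.2.

103.2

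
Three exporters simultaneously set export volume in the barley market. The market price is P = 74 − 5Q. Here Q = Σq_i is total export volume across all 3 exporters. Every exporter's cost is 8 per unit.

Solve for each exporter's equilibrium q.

3.3

A representative exporter's profit is π_i = q_i(74 − 5Q) − 8q_i, with Q = q_i + Σ_{j≠i} q_j.
First-order condition: 66 − 10q_i − 5Σ_{j≠i} q_j = 0.
In a symmetric equilibrium every exporter chooses the same q, so Σ_{j≠i} q_j = 2q. The condition becomes 66 − 20q = 0, giving q = 66/20 = 3.3.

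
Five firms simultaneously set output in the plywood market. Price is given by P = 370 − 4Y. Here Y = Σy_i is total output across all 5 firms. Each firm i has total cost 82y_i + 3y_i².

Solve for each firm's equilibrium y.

9.6

A representative firm's profit is π_i = y_i(370 − 4Y) − 82y_i − 3y_i², with Y = y_i + Σ_{j≠i} y_j.
First-order condition: 288 − 14y_i − 4Σ_{j≠i} y_j = 0.
With identical firms, set every y_j = y: then 288 − 14y − 16y = 0, i.e. y = 288/30 = 9.6.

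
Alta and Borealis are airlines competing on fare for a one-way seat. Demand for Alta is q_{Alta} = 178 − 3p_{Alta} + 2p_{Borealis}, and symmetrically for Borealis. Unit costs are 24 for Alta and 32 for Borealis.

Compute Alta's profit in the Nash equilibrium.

Alta's profit: π = (p_{Alta} − 24)(178 − 3p_{Alta} + 2p_{Borealis}).
∂π/∂p_{Alta} = 250 − 6p_{Alta} + 2p_{Borealis} = 0 ⇒ p_{Alta} = 125/3 + (1/3)p_{Borealis}.
Similarly p_{Borealis} = 137/3 + (1/3)p_{Alta}.
Plugging p_{Borealis} into Alta's best response: p_{Alta} = 125/3 + (1/3)(137/3 + (1/3)p_{Alta}) ⇒ (8/9)p_{Alta} = 512/9, so p_{Alta} = 64.
Then p_{Borealis} = 137/3 + (1/3)·64 = 67.
q_{Alta} = 178 − 3·64 + 2·67 = 120.
Profit = (64 − 24)·120 = 4800.

4800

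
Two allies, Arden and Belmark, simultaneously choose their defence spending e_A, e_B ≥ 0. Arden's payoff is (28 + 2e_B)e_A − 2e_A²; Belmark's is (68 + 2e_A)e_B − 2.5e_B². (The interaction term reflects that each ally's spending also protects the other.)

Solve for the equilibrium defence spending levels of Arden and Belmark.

Expanding Arden's payoff: 28e_A + 2e_Be_A − 2e_A².
∂π/∂e_A = 28 + 2e_B − 4e_A = 0, so e_A = 7 + 0.5e_B.
Likewise for Belmark: e_B = 13.6 + 0.4e_A.
Substituting the second reaction function into the first: e_A = 7 + 0.5(13.6 + 0.4e_A), which gives 0.8e_A = 13.8 ⇒ e_A = 17.25.
Then e_B = 13.6 + 0.4·17.25 = 20.5.

17.25, 20.5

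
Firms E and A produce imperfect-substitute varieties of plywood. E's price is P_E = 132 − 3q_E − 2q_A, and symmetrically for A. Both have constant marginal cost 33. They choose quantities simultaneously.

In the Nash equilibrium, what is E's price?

Firm E's profit: π = q_E(132 − 3q_E − 2q_A) − 33q_E.
∂π/∂q_E = 99 − 6q_E − 2q_A = 0 ⇒ q_E = 16.5 − (1/3)q_A.
The game is symmetric, so in equilibrium q_A = q_E: the reaction function gives (4/3)q_E = 16.5, hence q_E = 12.375.
P_E = 132 − 3·12.375 − 2·12.375 = 70.125.

70.125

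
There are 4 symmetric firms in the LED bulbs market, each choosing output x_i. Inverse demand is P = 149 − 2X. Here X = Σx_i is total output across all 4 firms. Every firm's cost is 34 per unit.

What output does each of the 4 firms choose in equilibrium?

11.5

A representative firm's profit is π_i = x_i(149 − 2X) − 34x_i, with X = x_i + Σ_{j≠i} x_j.
First-order condition: 115 − 4x_i − 2Σ_{j≠i} x_j = 0.
In a symmetric equilibrium every firm chooses the same x, so Σ_{j≠i} x_j = 3x. The condition becomes 115 − 10x = 0, giving x = 115/10 = 11.5.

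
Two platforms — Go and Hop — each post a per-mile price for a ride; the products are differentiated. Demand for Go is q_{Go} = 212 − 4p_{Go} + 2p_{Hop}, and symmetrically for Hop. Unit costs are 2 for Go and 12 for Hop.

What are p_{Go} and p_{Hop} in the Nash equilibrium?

38, 42

Go's profit: π = (p_{Go} − 2)(212 − 4p_{Go} + 2p_{Hop}).
∂π/∂p_{Go} = 220 − 8p_{Go} + 2p_{Hop} = 0 ⇒ p_{Go} = 27.5 + 0.25p_{Hop}.
Similarly p_{Hop} = 32.5 + 0.25p_{Go}.
Solving the two reaction functions simultaneously: (1 − (0.25)(0.25))p_{Go} = 27.5 + 0.25·32.5, so 0.9375p_{Go} = 35.625 and p_{Go} = 38.
Then p_{Hop} = 32.5 + 0.25·38 = 42.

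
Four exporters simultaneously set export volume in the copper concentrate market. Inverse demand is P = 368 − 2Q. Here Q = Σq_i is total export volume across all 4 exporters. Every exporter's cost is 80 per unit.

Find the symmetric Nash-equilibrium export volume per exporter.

28.8

A representative exporter's profit is π_i = q_i(368 − 2Q) − 80q_i, with Q = q_i + Σ_{j≠i} q_j.
First-order condition: 288 − 4q_i − 2Σ_{j≠i} q_j = 0.
With identical exporters, set every q_j = q: then 288 − 4q − 6q = 0, i.e. q = 288/10 = 28.8.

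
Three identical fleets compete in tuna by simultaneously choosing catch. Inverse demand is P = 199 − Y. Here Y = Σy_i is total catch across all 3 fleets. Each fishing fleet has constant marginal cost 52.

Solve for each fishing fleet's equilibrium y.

A representative fishing fleet's profit is π_i = y_i(199 − Y) − 52y_i, with Y = y_i + Σ_{j≠i} y_j.
First-order condition: 147 − 2y_i − Σ_{j≠i} y_j = 0.
Imposing symmetry (y_j = y for all j) turns Σ_{j≠i} y_j into 2y, so 147 = 4y and y = 36.75.

36.75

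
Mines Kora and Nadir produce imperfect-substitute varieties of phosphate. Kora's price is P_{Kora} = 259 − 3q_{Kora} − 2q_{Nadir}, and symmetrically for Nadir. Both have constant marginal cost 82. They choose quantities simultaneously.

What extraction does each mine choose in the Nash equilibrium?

Mine Kora's profit: π = q_{Kora}(259 − 3q_{Kora} − 2q_{Nadir}) − 82q_{Kora}.
∂π/∂q_{Kora} = 177 − 6q_{Kora} − 2q_{Nadir} = 0 ⇒ q_{Kora} = 29.5 − (1/3)q_{Nadir}.
By symmetry q_{Nadir} = q_{Kora}; substituting into the reaction function, (4/3)q_{Kora} = 29.5 and q_{Kora} = 22.125.

22.125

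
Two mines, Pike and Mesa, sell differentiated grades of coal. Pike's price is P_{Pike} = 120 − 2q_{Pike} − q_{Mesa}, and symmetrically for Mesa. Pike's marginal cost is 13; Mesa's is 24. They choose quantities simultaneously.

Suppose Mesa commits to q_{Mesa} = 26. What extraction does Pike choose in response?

Mine Pike's profit: π = q_{Pike}(120 − 2q_{Pike} − q_{Mesa}) − 13q_{Pike}.
∂π/∂q_{Pike} = 107 − 4q_{Pike} − q_{Mesa} = 0 ⇒ q_{Pike} = 26.75 − 0.25q_{Mesa}.
At q_{Mesa} = 26: q_{Pike} = 26.75 − 0.25·26 = 20.25.

20.25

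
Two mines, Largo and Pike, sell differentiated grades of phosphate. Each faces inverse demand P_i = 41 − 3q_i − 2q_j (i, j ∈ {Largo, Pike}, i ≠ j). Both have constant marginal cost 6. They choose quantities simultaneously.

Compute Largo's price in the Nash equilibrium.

19.125

Mine Largo's profit: π = q_{Largo}(41 − 3q_{Largo} − 2q_{Pike}) − 6q_{Largo}.
∂π/∂q_{Largo} = 35 − 6q_{Largo} − 2q_{Pike} = 0 ⇒ q_{Largo} = 35/6 − (1/3)q_{Pike}.
Setting q_{Largo} = q_{Pike} in the reaction function: q_{Largo} = 35/6 − (1/3)q_{Largo}, so q_{Largo} = (35/6) / (4/3) = 4.375.
P_{Largo} = 41 − 3·4.375 − 2·4.375 = 19.125.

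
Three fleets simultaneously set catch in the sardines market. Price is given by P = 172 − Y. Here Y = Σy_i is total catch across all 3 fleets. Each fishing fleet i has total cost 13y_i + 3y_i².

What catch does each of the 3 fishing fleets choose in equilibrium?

15.9

A representative fishing fleet's profit is π_i = y_i(172 − Y) − 13y_i − 3y_i², with Y = y_i + Σ_{j≠i} y_j.
First-order condition: 159 − 8y_i − Σ_{j≠i} y_j = 0.
In a symmetric equilibrium every fishing fleet chooses the same y, so Σ_{j≠i} y_j = 2y. The condition becomes 159 − 10y = 0, giving y = 159/10 = 15.9.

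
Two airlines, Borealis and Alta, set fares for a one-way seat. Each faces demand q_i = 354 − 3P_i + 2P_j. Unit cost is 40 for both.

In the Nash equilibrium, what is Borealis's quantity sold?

Borealis's profit: π = (P_{Borealis} − 40)(354 − 3P_{Borealis} + 2P_{Alta}).
∂π/∂P_{Borealis} = 474 − 6P_{Borealis} + 2P_{Alta} = 0 ⇒ P_{Borealis} = 79 + (1/3)P_{Alta}.
The game is symmetric, so in equilibrium P_{Alta} = P_{Borealis}: the reaction function gives (2/3)P_{Borealis} = 79, hence P_{Borealis} = 118.5.
q_{Borealis} = 354 − 3·118.5 + 2·118.5 = 235.5.

235.5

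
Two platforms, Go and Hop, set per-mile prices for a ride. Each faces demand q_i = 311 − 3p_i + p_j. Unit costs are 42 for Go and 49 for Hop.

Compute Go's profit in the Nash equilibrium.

6348

Go's profit: π = (p_{Go} − 42)(311 − 3p_{Go} + p_{Hop}).
∂π/∂p_{Go} = 437 − 6p_{Go} + p_{Hop} = 0 ⇒ p_{Go} = 437/6 + (1/6)p_{Hop}.
Similarly p_{Hop} = 229/3 + (1/6)p_{Go}.
Plugging p_{Hop} into Go's best response: p_{Go} = 437/6 + (1/6)(229/3 + (1/6)p_{Go}) ⇒ (35/36)p_{Go} = 770/9, so p_{Go} = 88.
Then p_{Hop} = 229/3 + (1/6)·88 = 91.
q_{Go} = 311 − 3·88 + 91 = 138.
Profit = (88 − 42)·138 = 6348.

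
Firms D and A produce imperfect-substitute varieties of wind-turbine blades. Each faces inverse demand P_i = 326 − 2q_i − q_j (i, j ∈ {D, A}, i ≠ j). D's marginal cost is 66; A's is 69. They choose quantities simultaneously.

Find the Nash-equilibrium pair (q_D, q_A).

52.2, 51.2

Firm D's profit: π = q_D(326 − 2q_D − q_A) − 66q_D.
∂π/∂q_D = 260 − 4q_D − q_A = 0 ⇒ q_D = 65 − 0.25q_A.
Similarly q_A = 64.25 − 0.25q_D.
Plugging q_A into D's best response: q_D = 65 − 0.25(64.25 − 0.25q_D) ⇒ 0.9375q_D = 48.9375, so q_D = 52.2.
Then q_A = 64.25 − 0.25·52.2 = 51.2.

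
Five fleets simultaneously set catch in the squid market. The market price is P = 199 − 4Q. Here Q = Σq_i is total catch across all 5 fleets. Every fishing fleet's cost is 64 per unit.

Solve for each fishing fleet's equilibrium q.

5.625

A representative fishing fleet's profit is π_i = q_i(199 − 4Q) − 64q_i, with Q = q_i + Σ_{j≠i} q_j.
First-order condition: 135 − 8q_i − 4Σ_{j≠i} q_j = 0.
In a symmetric equilibrium every fishing fleet chooses the same q, so Σ_{j≠i} q_j = 4q. The condition becomes 135 − 24q = 0, giving q = 135/24 = 5.625.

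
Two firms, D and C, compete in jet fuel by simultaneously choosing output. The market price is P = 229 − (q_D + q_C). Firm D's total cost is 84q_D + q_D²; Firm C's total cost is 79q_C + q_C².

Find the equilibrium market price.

170

Firm D's profit: π = q_D(229 − (q_D + q_C)) − 84q_D − q_D².
∂π/∂q_D = 145 − 4q_D − q_C = 0, so q_D = 36.25 − 0.25q_C.
By the same steps for C: q_C = 37.5 − 0.25q_D.
Solving the two reaction functions simultaneously: (1 − (−0.25)(−0.25))q_D = 36.25 − 0.25·37.5, so 0.9375q_D = 26.875 and q_D = 86/3.
Then q_C = 37.5 − 0.25·(86/3) = 91/3.
Equilibrium price: P = 229 − 59 = 170.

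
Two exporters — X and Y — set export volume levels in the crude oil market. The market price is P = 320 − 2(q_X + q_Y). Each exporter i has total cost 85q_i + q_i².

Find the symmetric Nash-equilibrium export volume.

29.375

Exporter X's profit: π = q_X(320 − 2(q_X + q_Y)) − 85q_X − q_X².
∂π/∂q_X = 235 − 6q_X − 2q_Y = 0, so q_X = 235/6 − (1/3)q_Y.
The game is symmetric, so in equilibrium q_Y = q_X: the reaction function gives (4/3)q_X = 235/6, hence q_X = 29.375.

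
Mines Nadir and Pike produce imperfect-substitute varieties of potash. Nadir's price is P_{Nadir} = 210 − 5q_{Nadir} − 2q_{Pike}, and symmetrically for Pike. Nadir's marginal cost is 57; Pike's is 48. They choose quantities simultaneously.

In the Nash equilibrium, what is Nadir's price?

119.8125

Mine Nadir's profit: π = q_{Nadir}(210 − 5q_{Nadir} − 2q_{Pike}) − 57q_{Nadir}.
∂π/∂q_{Nadir} = 153 − 10q_{Nadir} − 2q_{Pike} = 0 ⇒ q_{Nadir} = 15.3 − 0.2q_{Pike}.
Similarly q_{Pike} = 16.2 − 0.2q_{Nadir}.
Substituting the second reaction function into the first: q_{Nadir} = 15.3 − 0.2(16.2 − 0.2q_{Nadir}), which gives 0.96q_{Nadir} = 12.06 ⇒ q_{Nadir} = 12.5625.
Then q_{Pike} = 16.2 − 0.2·12.5625 = 13.6875.
P_{Nadir} = 210 − 5·12.5625 − 2·13.6875 = 119.8125.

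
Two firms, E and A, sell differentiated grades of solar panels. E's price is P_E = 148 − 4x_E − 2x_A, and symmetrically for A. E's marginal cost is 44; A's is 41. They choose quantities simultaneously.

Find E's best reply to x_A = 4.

Firm E's profit: π = x_E(148 − 4x_E − 2x_A) − 44x_E.
∂π/∂x_E = 104 − 8x_E − 2x_A = 0 ⇒ x_E = 13 − 0.25x_A.
At x_A = 4: x_E = 13 − 0.25·4 = 12.

12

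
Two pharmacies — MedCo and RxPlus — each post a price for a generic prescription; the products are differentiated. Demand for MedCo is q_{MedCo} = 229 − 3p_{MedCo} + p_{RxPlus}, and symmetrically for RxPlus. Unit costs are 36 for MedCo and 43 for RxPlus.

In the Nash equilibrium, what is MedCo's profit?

3072

MedCo's profit: π = (p_{MedCo} − 36)(229 − 3p_{MedCo} + p_{RxPlus}).
∂π/∂p_{MedCo} = 337 − 6p_{MedCo} + p_{RxPlus} = 0 ⇒ p_{MedCo} = 337/6 + (1/6)p_{RxPlus}.
Similarly p_{RxPlus} = 179/3 + (1/6)p_{MedCo}.
Plugging p_{RxPlus} into MedCo's best response: p_{MedCo} = 337/6 + (1/6)(179/3 + (1/6)p_{MedCo}) ⇒ (35/36)p_{MedCo} = 595/9, so p_{MedCo} = 68.
Then p_{RxPlus} = 179/3 + (1/6)·68 = 71.
q_{MedCo} = 229 − 3·68 + 71 = 96.
Profit = (68 − 36)·96 = 3072.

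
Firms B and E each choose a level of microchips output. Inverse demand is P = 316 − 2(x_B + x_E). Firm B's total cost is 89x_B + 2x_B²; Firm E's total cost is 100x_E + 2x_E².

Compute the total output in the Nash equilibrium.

44.3

Firm B's profit: π = x_B(316 − 2(x_B + x_E)) − 89x_B − 2x_B².
∂π/∂x_B = 227 − 8x_B − 2x_E = 0, so x_B = 28.375 − 0.25x_E.
By the same steps for E: x_E = 27 − 0.25x_B.
Solving the two reaction functions simultaneously: (1 − (−0.25)(−0.25))x_B = 28.375 − 0.25·27, so 0.9375x_B = 21.625 and x_B = 346/15.
Then x_E = 27 − 0.25·(346/15) = 637/30.
Total output: 346/15 + 637/30 = 44.3.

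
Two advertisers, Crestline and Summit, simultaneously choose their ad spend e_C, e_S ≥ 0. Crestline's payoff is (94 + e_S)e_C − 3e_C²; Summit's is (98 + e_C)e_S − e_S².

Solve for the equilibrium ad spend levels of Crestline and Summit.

Expanding Crestline's payoff: 94e_C + e_Se_C − 3e_C².
∂π/∂e_C = 94 + e_S − 6e_C = 0, so e_C = 47/3 + (1/6)e_S.
Likewise for Summit: e_S = 49 + 0.5e_C.
Solving the two reaction functions simultaneously: (1 − (1/6)(0.5))e_C = 47/3 + (1/6)·49, so (11/12)e_C = 143/6 and e_C = 26.
Then e_S = 49 + 0.5·26 = 62.

26, 62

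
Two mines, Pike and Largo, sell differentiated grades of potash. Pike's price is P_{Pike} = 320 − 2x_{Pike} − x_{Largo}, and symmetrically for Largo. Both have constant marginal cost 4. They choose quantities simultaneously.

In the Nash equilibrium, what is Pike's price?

130.4

Mine Pike's profit: π = x_{Pike}(320 − 2x_{Pike} − x_{Largo}) − 4x_{Pike}.
∂π/∂x_{Pike} = 316 − 4x_{Pike} − x_{Largo} = 0 ⇒ x_{Pike} = 79 − 0.25x_{Largo}.
The game is symmetric, so in equilibrium x_{Largo} = x_{Pike}: the reaction function gives 1.25x_{Pike} = 79, hence x_{Pike} = 63.2.
P_{Pike} = 320 − 2·63.2 − 63.2 = 130.4.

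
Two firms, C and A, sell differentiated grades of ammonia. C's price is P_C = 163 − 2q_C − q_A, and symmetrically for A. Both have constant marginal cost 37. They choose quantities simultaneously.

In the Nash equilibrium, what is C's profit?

Firm C's profit: π = q_C(163 − 2q_C − q_A) − 37q_C.
∂π/∂q_C = 126 − 4q_C − q_A = 0 ⇒ q_C = 31.5 − 0.25q_A.
Setting q_C = q_A in the reaction function: q_C = 31.5 − 0.25q_C, so q_C = 31.5 / 1.25 = 25.2.
P_C = 163 − 2·25.2 − 25.2 = 87.4.
Profit = (87.4 − 37)·25.2 = 1270.08.

1270.08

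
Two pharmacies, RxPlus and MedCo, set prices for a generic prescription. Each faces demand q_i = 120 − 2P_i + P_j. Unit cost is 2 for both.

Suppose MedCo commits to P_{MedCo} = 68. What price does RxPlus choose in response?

48

RxPlus's profit: π = (P_{RxPlus} − 2)(120 − 2P_{RxPlus} + P_{MedCo}).
∂π/∂P_{RxPlus} = 124 − 4P_{RxPlus} + P_{MedCo} = 0 ⇒ P_{RxPlus} = 31 + 0.25P_{MedCo}.
At P_{MedCo} = 68: P_{RxPlus} = 31 + 0.25·68 = 48.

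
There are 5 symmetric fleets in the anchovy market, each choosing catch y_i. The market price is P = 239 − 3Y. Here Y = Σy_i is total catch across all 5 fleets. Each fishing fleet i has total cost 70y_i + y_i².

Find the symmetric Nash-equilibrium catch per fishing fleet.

A representative fishing fleet's profit is π_i = y_i(239 − 3Y) − 70y_i − y_i², with Y = y_i + Σ_{j≠i} y_j.
First-order condition: 169 − 8y_i − 3Σ_{j≠i} y_j = 0.
In a symmetric equilibrium every fishing fleet chooses the same y, so Σ_{j≠i} y_j = 4y. The condition becomes 169 − 20y = 0, giving y = 169/20 = 8.45.

8.45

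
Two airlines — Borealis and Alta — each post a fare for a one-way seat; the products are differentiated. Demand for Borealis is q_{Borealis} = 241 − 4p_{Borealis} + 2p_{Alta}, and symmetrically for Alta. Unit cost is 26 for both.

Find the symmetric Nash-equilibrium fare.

Borealis's profit: π = (p_{Borealis} − 26)(241 − 4p_{Borealis} + 2p_{Alta}).
∂π/∂p_{Borealis} = 345 − 8p_{Borealis} + 2p_{Alta} = 0 ⇒ p_{Borealis} = 43.125 + 0.25p_{Alta}.
Setting p_{Borealis} = p_{Alta} in the reaction function: p_{Borealis} = 43.125 + 0.25p_{Borealis}, so p_{Borealis} = 43.125 / 0.75 = 57.5.

57.5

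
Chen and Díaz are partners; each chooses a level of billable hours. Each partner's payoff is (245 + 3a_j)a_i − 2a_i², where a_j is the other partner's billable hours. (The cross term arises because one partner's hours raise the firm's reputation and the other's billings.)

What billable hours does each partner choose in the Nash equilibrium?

Chen's payoff is (245 + 3a_D)a_C − 2a_C².
∂π/∂a_C = 245 + 3a_D − 4a_C = 0, so a_C = 61.25 + 0.75a_D.
Setting a_C = a_D in the reaction function: a_C = 61.25 + 0.75a_C, so a_C = 61.25 / 0.25 = 245.

245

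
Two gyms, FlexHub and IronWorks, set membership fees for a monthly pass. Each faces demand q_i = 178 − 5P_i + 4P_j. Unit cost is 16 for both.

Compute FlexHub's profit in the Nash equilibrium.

FlexHub's profit: π = (P_{FlexHub} − 16)(178 − 5P_{FlexHub} + 4P_{IronWorks}).
∂π/∂P_{FlexHub} = 258 − 10P_{FlexHub} + 4P_{IronWorks} = 0 ⇒ P_{FlexHub} = 25.8 + 0.4P_{IronWorks}.
Setting P_{FlexHub} = P_{IronWorks} in the reaction function: P_{FlexHub} = 25.8 + 0.4P_{FlexHub}, so P_{FlexHub} = 25.8 / 0.6 = 43.
q_{FlexHub} = 178 − 5·43 + 4·43 = 135.
Profit = (43 − 16)·135 = 3645.

3645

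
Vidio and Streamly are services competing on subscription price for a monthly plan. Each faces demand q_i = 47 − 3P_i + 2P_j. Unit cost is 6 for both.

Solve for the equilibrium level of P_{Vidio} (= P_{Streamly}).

Vidio's profit: π = (P_{Vidio} − 6)(47 − 3P_{Vidio} + 2P_{Streamly}).
∂π/∂P_{Vidio} = 65 − 6P_{Vidio} + 2P_{Streamly} = 0 ⇒ P_{Vidio} = 65/6 + (1/3)P_{Streamly}.
The game is symmetric, so in equilibrium P_{Streamly} = P_{Vidio}: the reaction function gives (2/3)P_{Vidio} = 65/6, hence P_{Vidio} = 16.25.

16.25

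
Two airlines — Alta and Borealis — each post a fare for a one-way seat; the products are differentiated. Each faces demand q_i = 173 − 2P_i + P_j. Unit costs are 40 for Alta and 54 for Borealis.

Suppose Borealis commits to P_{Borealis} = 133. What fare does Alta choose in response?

Alta's profit: π = (P_{Alta} − 40)(173 − 2P_{Alta} + P_{Borealis}).
∂π/∂P_{Alta} = 253 − 4P_{Alta} + P_{Borealis} = 0 ⇒ P_{Alta} = 63.25 + 0.25P_{Borealis}.
At P_{Borealis} = 133: P_{Alta} = 63.25 + 0.25·133 = 96.5.

96.5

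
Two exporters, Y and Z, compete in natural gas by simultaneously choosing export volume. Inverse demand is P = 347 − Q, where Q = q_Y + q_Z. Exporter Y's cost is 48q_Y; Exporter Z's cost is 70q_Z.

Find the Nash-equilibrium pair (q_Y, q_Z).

Exporter Y's profit: π = q_Y(347 − (q_Y + q_Z)) − 48q_Y.
∂π/∂q_Y = 299 − 2q_Y − q_Z = 0, so q_Y = 149.5 − 0.5q_Z.
By the same steps for Z: q_Z = 138.5 − 0.5q_Y.
Plugging q_Z into Y's best response: q_Y = 149.5 − 0.5(138.5 − 0.5q_Y) ⇒ 0.75q_Y = 80.25, so q_Y = 107.
Then q_Z = 138.5 − 0.5·107 = 85.

107, 85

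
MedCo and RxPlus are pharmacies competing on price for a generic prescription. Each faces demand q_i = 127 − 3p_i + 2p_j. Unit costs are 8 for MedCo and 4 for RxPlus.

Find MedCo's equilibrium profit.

MedCo's profit: π = (p_{MedCo} − 8)(127 − 3p_{MedCo} + 2p_{RxPlus}).
∂π/∂p_{MedCo} = 151 − 6p_{MedCo} + 2p_{RxPlus} = 0 ⇒ p_{MedCo} = 151/6 + (1/3)p_{RxPlus}.
Similarly p_{RxPlus} = 139/6 + (1/3)p_{MedCo}.
Substituting the second reaction function into the first: p_{MedCo} = 151/6 + (1/3)(139/6 + (1/3)p_{MedCo}), which gives (8/9)p_{MedCo} = 296/9 ⇒ p_{MedCo} = 37.
Then p_{RxPlus} = 139/6 + (1/3)·37 = 35.5.
q_{MedCo} = 127 − 3·37 + 2·35.5 = 87.
Profit = (37 − 8)·87 = 2523.

2523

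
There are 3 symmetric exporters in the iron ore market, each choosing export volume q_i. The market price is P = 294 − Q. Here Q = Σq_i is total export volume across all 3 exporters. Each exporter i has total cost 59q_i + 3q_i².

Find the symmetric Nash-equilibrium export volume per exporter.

23.5

A representative exporter's profit is π_i = q_i(294 − Q) − 59q_i − 3q_i², with Q = q_i + Σ_{j≠i} q_j.
First-order condition: 235 − 8q_i − Σ_{j≠i} q_j = 0.
Imposing symmetry (q_j = q for all j) turns Σ_{j≠i} q_j into 2q, so 235 = 10q and q = 23.5.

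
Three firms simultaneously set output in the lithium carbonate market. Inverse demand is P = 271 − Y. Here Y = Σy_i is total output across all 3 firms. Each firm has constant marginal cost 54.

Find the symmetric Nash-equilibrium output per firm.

54.25

A representative firm's profit is π_i = y_i(271 − Y) − 54y_i, with Y = y_i + Σ_{j≠i} y_j.
First-order condition: 217 − 2y_i − Σ_{j≠i} y_j = 0.
Imposing symmetry (y_j = y for all j) turns Σ_{j≠i} y_j into 2y, so 217 = 4y and y = 54.25.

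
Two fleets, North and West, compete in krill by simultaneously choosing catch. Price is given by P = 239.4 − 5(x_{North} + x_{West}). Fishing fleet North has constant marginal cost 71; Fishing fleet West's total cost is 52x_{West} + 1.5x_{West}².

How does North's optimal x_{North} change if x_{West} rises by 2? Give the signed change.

Fishing fleet North's profit: π = x_{North}(239.4 − 5(x_{North} + x_{West})) − 71x_{North}.
∂π/∂x_{North} = 168.4 − 10x_{North} − 5x_{West} = 0, so x_{North} = 16.84 − 0.5x_{West}.
The reaction-function slope is −0.5, so a 2-unit rise in x_{West} moves x_{North} by −0.5 × 2 = −1. North's best response falls — the actions are strategic substitutes.

-1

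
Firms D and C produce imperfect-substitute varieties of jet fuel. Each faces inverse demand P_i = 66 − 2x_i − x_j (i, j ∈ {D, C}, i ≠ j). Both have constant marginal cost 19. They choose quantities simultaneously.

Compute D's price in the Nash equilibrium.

37.8

Firm D's profit: π = x_D(66 − 2x_D − x_C) − 19x_D.
∂π/∂x_D = 47 − 4x_D − x_C = 0 ⇒ x_D = 11.75 − 0.25x_C.
By symmetry x_C = x_D; substituting into the reaction function, 1.25x_D = 11.75 and x_D = 9.4.
P_D = 66 − 2·9.4 − 9.4 = 37.8.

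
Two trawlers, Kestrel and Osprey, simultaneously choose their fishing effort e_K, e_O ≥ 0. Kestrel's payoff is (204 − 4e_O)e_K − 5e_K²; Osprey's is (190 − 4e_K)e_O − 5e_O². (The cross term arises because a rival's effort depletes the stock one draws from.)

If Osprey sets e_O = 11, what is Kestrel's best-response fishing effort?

16

Expanding Kestrel's payoff: 204e_K − 4e_Oe_K − 5e_K².
∂π/∂e_K = 204 − 4e_O − 10e_K = 0, so e_K = 20.4 − 0.4e_O.
At e_O = 11: e_K = 20.4 − 0.4·11 = 16.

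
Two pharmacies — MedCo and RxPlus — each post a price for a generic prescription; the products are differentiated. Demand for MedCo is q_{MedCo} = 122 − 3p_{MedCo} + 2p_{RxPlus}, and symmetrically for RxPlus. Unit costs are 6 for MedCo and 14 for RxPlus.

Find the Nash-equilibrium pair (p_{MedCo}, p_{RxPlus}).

36.5, 39.5

MedCo's profit: π = (p_{MedCo} − 6)(122 − 3p_{MedCo} + 2p_{RxPlus}).
∂π/∂p_{MedCo} = 140 − 6p_{MedCo} + 2p_{RxPlus} = 0 ⇒ p_{MedCo} = 70/3 + (1/3)p_{RxPlus}.
Similarly p_{RxPlus} = 82/3 + (1/3)p_{MedCo}.
Substituting the second reaction function into the first: p_{MedCo} = 70/3 + (1/3)(82/3 + (1/3)p_{MedCo}), which gives (8/9)p_{MedCo} = 292/9 ⇒ p_{MedCo} = 36.5.
Then p_{RxPlus} = 82/3 + (1/3)·36.5 = 39.5.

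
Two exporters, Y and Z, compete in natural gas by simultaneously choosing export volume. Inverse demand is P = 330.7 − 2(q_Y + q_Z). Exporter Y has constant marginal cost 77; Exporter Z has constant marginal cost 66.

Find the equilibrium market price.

Exporter Y's profit: π = q_Y(330.7 − 2(q_Y + q_Z)) − 77q_Y.
∂π/∂q_Y = 253.7 − 4q_Y − 2q_Z = 0, so q_Y = 63.425 − 0.5q_Z.
By the same steps for Z: q_Z = 66.175 − 0.5q_Y.
Plugging q_Z into Y's best response: q_Y = 63.425 − 0.5(66.175 − 0.5q_Y) ⇒ 0.75q_Y = 30.3375, so q_Y = 40.45.
Then q_Z = 66.175 − 0.5·40.45 = 45.95.
Equilibrium price: P = 330.7 − 2·86.4 = 157.9.

157.9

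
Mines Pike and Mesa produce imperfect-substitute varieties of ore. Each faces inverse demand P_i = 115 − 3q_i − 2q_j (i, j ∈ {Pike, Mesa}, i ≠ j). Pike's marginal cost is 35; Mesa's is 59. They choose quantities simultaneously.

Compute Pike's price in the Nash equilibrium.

69.5

Mine Pike's profit: π = q_{Pike}(115 − 3q_{Pike} − 2q_{Mesa}) − 35q_{Pike}.
∂π/∂q_{Pike} = 80 − 6q_{Pike} − 2q_{Mesa} = 0 ⇒ q_{Pike} = 40/3 − (1/3)q_{Mesa}.
Similarly q_{Mesa} = 28/3 − (1/3)q_{Pike}.
Solving the two reaction functions simultaneously: (1 − (−1/3)(−1/3))q_{Pike} = 40/3 − (1/3)·(28/3), so (8/9)q_{Pike} = 92/9 and q_{Pike} = 11.5.
Then q_{Mesa} = 28/3 − (1/3)·11.5 = 5.5.
P_{Pike} = 115 − 3·11.5 − 2·5.5 = 69.5.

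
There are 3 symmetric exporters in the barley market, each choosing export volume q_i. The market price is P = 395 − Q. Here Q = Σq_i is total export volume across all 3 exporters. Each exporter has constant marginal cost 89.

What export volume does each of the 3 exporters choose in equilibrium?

76.5

A representative exporter's profit is π_i = q_i(395 − Q) − 89q_i, with Q = q_i + Σ_{j≠i} q_j.
First-order condition: 306 − 2q_i − Σ_{j≠i} q_j = 0.
In a symmetric equilibrium every exporter chooses the same q, so Σ_{j≠i} q_j = 2q. The condition becomes 306 − 4q = 0, giving q = 306/4 = 76.5.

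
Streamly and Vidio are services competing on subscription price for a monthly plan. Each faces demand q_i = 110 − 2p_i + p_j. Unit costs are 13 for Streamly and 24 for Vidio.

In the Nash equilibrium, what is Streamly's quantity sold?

67.6

Streamly's profit: π = (p_{Streamly} − 13)(110 − 2p_{Streamly} + p_{Vidio}).
∂π/∂p_{Streamly} = 136 − 4p_{Streamly} + p_{Vidio} = 0 ⇒ p_{Streamly} = 34 + 0.25p_{Vidio}.
Similarly p_{Vidio} = 39.5 + 0.25p_{Streamly}.
Solving the two reaction functions simultaneously: (1 − (0.25)(0.25))p_{Streamly} = 34 + 0.25·39.5, so 0.9375p_{Streamly} = 43.875 and p_{Streamly} = 46.8.
Then p_{Vidio} = 39.5 + 0.25·46.8 = 51.2.
q_{Streamly} = 110 − 2·46.8 + 51.2 = 67.6.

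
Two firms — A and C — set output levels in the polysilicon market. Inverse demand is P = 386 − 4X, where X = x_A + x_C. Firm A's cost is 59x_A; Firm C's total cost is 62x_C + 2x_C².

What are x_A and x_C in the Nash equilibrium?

32.85, 16.05

Firm A's profit: π = x_A(386 − 4(x_A + x_C)) − 59x_A.
∂π/∂x_A = 327 − 8x_A − 4x_C = 0, so x_A = 40.875 − 0.5x_C.
For C: ∂π/∂x_C = 324 − 12x_C − 4x_A = 0 ⇒ x_C = 27 − (1/3)x_A.
Solving the two reaction functions simultaneously: (1 − (−0.5)(−1/3))x_A = 40.875 − 0.5·27, so (5/6)x_A = 27.375 and x_A = 32.85.
Then x_C = 27 − (1/3)·32.85 = 16.05.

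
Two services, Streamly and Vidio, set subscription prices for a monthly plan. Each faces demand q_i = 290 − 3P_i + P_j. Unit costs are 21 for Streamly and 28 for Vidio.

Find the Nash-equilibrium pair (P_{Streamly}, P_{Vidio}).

71.2, 74.2

Streamly's profit: π = (P_{Streamly} − 21)(290 − 3P_{Streamly} + P_{Vidio}).
∂π/∂P_{Streamly} = 353 − 6P_{Streamly} + P_{Vidio} = 0 ⇒ P_{Streamly} = 353/6 + (1/6)P_{Vidio}.
Similarly P_{Vidio} = 187/3 + (1/6)P_{Streamly}.
Plugging P_{Vidio} into Streamly's best response: P_{Streamly} = 353/6 + (1/6)(187/3 + (1/6)P_{Streamly}) ⇒ (35/36)P_{Streamly} = 623/9, so P_{Streamly} = 71.2.
Then P_{Vidio} = 187/3 + (1/6)·71.2 = 74.2.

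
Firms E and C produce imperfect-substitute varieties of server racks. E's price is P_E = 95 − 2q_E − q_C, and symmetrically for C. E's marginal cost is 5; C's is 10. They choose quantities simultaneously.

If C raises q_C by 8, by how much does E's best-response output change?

Firm E's profit: π = q_E(95 − 2q_E − q_C) − 5q_E.
∂π/∂q_E = 90 − 4q_E − q_C = 0 ⇒ q_E = 22.5 − 0.25q_C.
The reaction-function slope is −0.25, so an 8-unit rise in q_C moves q_E by −0.25 × 8 = −2. E's best response falls — the actions are strategic substitutes.

-2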